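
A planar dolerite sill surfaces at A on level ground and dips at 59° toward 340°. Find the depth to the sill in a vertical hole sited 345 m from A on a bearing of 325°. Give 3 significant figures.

555 m

The hole lies 15° from the dip direction, so the down-dip offset is 345 × cos 15° = 333.24 m.
Depth = down-dip offset × tan(dip) = 333.24 × tan 59° = 333.24 × 1.6643
Depth = 554.61 m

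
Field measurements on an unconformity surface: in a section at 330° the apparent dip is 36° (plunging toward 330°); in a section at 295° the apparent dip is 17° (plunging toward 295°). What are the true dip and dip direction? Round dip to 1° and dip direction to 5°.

true dip 41°, dip direction 005°

The two traces are lines in the plane: v₁ = (sin 330°·cos 36°, cos 330°·cos 36°, −sin 36°), v₂ = (sin 295°·cos 17°, cos 295°·cos 17°, −sin 17°).
The plane normal is n = v₁ × v₂ ∝ (0.033, 0.391, 0.444).
tan δ = √(n_x²+n_y²)/n_z = 0.393/0.444, so δ = 41.5°.
Dip direction = atan2(0.033, 0.391) = 5° (azimuth of n's horizontal projection).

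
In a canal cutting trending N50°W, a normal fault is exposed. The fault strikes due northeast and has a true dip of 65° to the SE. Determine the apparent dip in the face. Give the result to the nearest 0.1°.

Angle between strike (due northeast) and section (N50°W): β = 85°.
tan(apparent dip) = tan 65° · sin 85° = 2.1363
α = arctan(2.1363) = 64.92°

64.9°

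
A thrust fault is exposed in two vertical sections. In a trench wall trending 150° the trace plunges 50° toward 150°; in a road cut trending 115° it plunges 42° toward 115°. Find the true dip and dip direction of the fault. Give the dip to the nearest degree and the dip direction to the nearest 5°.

The two traces are lines in the plane: v₁ = (sin 150°·cos 50°, cos 150°·cos 50°, −sin 50°), v₂ = (sin 115°·cos 42°, cos 115°·cos 42°, −sin 42°).
n = v₁ × v₂ = (0.132, -0.301, 0.274) (taken with n_z > 0).
tan δ = √(n_x²+n_y²)/n_z = 0.329/0.274, so δ = 50.2°.
Dip direction = atan2(0.132, -0.301) = 156° (azimuth of n's horizontal projection).

true dip 50°, dip direction 155°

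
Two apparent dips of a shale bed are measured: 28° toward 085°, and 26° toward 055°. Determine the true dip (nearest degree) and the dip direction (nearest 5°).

true dip 28°, dip direction 080°

Each apparent-dip line lies in the plane. As unit vectors (x east, y north, z up), v₁ plunges 28°→085° and v₂ plunges 26°→055°.
n = v₁ × v₂ = (0.208, 0.040, 0.397) (taken with n_z > 0).
tan δ = √(n_x²+n_y²)/n_z = 0.212/0.397, so δ = 28.1°.
Dip direction = atan2(0.208, 0.040) = 79° (azimuth of n's horizontal projection).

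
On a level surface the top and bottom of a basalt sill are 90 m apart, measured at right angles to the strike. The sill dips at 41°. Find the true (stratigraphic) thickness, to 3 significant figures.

True thickness t = w · sin(dip) = 90 × sin 41°
t = 90 × 0.6561 = 59.045 m

59.0 m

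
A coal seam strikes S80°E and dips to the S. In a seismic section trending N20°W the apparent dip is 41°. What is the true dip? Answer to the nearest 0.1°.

β = acute angle between strike S80°E and section N20°W = 60°.
tan δ = tan α / sin β = tan 41° / sin 60° = 0.8693 / 0.8660 = 1.0038
δ = arctan(1.0038) = 45.11°

45.1°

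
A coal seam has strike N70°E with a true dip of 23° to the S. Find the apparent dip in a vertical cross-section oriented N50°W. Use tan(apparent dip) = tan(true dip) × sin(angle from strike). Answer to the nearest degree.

20°

Angle between strike (N70°E) and section (N50°W): β = 60°.
tan α = tan 23° × sin 60° = 0.4245 × 0.8660 = 0.3676
apparent dip = arctan 0.3676 = 20.18°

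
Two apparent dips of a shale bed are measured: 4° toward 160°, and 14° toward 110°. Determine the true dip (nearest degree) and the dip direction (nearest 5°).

true dip 15°, dip direction 085°

Each apparent-dip line lies in the plane. As unit vectors (x east, y north, z up), v₁ plunges 4°→160° and v₂ plunges 14°→110°.
Cross product v₁ × v₂ gives the pole to the plane: n ∝ (0.204, 0.019, 0.741).
Dip δ = arctan(|n_h|/n_z) = arctan(0.205/0.741) = 15.4°.
Dip direction = azimuth of (n_x, n_y) = atan2(0.204, 0.019) = 85°.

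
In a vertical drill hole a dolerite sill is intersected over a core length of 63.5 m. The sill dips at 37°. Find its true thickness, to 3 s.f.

True thickness t = h · cos(dip) = 63.5 × cos 37°
t = 63.5 × 0.7986 = 50.713 m

50.7 m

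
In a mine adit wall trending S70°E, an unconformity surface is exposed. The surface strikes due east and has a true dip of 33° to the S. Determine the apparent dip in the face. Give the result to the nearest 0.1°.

The strike is due east and the section trends S70°E; the acute angle between them is β = 20°.
tan α = tan 33° × sin 20° = 0.6494 × 0.3420 = 0.2221
α = arctan(0.2221) = 12.52°

12.5°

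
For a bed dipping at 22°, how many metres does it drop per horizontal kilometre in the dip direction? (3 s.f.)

drop per km = 1000 × tan 22° = 1000 × 0.4040

404 m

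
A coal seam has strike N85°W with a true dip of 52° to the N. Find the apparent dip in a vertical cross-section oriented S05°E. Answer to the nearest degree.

The section lies 80° from the strike.
tan(apparent dip) = tan 52° · sin 80° = 1.2605
α = arctan(1.2605) = 51.57°

52°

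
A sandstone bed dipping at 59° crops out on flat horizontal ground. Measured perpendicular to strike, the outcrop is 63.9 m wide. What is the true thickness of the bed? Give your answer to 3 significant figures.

True thickness t = w · sin(dip) = 63.9 × sin 59°
t = 63.9 × 0.8572 = 54.773 m

54.8 m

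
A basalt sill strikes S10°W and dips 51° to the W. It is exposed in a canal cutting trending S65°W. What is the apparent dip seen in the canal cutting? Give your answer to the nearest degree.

Angle between strike (S10°W) and section (S65°W): β = 55°.
tan(apparent dip) = tan 51° · sin 55° = 1.0116
α = arctan(1.0116) = 45.33°

45°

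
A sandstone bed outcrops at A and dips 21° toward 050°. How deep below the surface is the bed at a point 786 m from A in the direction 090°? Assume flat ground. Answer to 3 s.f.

The hole lies 40° from the dip direction, so the down-dip offset is 786 × cos 40° = 602.11 m.
Depth = down-dip offset × tan(dip) = 602.11 × tan 21° = 602.11 × 0.3839
Depth = 231.13 m

231 m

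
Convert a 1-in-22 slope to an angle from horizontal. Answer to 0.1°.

2.6°

tan θ = 1/22 = 0.0455
θ = arctan(0.0455) = 2.60°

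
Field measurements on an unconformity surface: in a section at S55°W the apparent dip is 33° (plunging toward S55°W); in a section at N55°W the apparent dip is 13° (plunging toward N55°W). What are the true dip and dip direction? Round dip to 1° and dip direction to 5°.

true dip 33°, dip direction 235°

Each apparent-dip line lies in the plane. As unit vectors (x east, y north, z up), v₁ plunges 33°→S55°W and v₂ plunges 13°→N55°W.
Cross product v₁ × v₂ gives the pole to the plane: n ∝ (-0.413, -0.280, 0.768).
True dip = arccos(n_z / |n|) = arccos(0.8386) = 33.0°.
Dip direction = atan2(-0.413, -0.280) = 236° (azimuth of n's horizontal projection).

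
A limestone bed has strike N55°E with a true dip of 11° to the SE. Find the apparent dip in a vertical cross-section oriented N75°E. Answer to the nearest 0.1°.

3.8°

The strike is N55°E and the section trends N75°E; the acute angle between them is β = 20°.
tan(apparent dip) = tan 11° · sin 20° = 0.0665
α = arctan(0.0665) = 3.80°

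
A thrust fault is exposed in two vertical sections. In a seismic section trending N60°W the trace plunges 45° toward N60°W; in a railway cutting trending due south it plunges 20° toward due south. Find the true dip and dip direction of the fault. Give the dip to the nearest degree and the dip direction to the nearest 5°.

true dip 55°, dip direction 255°

The two traces are lines in the plane: v₁ = (sin 300°·cos 45°, cos 300°·cos 45°, −sin 45°), v₂ = (sin 180°·cos 20°, cos 180°·cos 20°, −sin 20°).
The plane normal is n = v₁ × v₂ ∝ (-0.785, -0.209, 0.575).
tan δ = √(n_x²+n_y²)/n_z = 0.813/0.575, so δ = 54.7°.
The horizontal component of n points toward azimuth atan2(n_x, n_y) = 255°, the dip direction.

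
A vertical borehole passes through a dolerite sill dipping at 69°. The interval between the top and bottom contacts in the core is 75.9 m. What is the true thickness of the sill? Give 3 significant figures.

27.2 m

True thickness t = h · cos(dip) = 75.9 × cos 69°
t = 75.9 × 0.3584 = 27.200 m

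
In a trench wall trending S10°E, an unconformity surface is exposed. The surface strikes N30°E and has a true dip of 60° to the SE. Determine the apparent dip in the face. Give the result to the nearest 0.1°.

48.1°

The strike is N30°E and the section trends S10°E; the acute angle between them is β = 40°.
tan(apparent dip) = tan 60° · sin 40° = 1.1133
α = arctan(1.1133) = 48.07°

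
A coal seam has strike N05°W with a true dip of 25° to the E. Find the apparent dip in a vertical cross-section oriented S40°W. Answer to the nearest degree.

18°

The strike is N05°W and the section trends S40°W; the acute angle between them is β = 45°.
tan α = tan 25° × sin 45° = 0.4663 × 0.7071 = 0.3297
α = arctan(0.3297) = 18.25°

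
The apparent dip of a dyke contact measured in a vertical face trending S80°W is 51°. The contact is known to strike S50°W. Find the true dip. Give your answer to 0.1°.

68.0°

β = acute angle between strike S50°W and section S80°W = 30°.
tan δ = tan α / sin β = tan 51° / sin 30° = 1.2349 / 0.5000 = 2.4698
δ = arctan(2.4698) = 67.96°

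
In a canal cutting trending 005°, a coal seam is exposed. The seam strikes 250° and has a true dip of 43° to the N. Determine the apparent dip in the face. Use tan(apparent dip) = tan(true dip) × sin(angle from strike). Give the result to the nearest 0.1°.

40.2°

The section lies 65° from the strike.
tan α = tan 43° × sin 65° = 0.9325 × 0.9063 = 0.8451
α = arctan(0.8451) = 40.20°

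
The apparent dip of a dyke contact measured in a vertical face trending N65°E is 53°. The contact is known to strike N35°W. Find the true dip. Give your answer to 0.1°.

β = acute angle between strike N35°W and section N65°E = 80°.
tan(true dip) = tan 53° / sin 80° = 1.3475
δ = arctan(1.3475) = 53.42°

53.4°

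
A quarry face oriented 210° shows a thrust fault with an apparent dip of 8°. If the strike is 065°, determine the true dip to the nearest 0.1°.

The section is 35° from the strike.
tan(true dip) = tan 8° / sin 35° = 0.2450
true dip = arctan 0.2450 = 13.77°

13.8°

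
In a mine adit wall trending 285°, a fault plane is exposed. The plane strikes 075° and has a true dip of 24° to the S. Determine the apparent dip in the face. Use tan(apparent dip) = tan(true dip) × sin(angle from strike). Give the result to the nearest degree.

13°

The section lies 30° from the strike.
tan(apparent dip) = tan 24° · sin 30° = 0.2226
α = arctan(0.2226) = 12.55°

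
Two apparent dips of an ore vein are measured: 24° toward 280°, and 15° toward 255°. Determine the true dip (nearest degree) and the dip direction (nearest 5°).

true dip 29°, dip direction 315°

Represent each trace as a vector plunging at its apparent dip toward its trend (east-north-up frame): v₁ = (-0.900, 0.159, -0.407), v₂ = (-0.933, -0.250, -0.259).
Cross product v₁ × v₂ gives the pole to the plane: n ∝ (-0.143, 0.147, 0.373).
Dip δ = arctan(|n_h|/n_z) = arctan(0.205/0.373) = 28.8°.
Dip direction = azimuth of (n_x, n_y) = atan2(-0.143, 0.147) = 316°.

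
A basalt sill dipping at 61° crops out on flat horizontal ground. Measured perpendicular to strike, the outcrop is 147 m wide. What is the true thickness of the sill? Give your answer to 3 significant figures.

True thickness t = w · sin(dip) = 147 × sin 61°
t = 147 × 0.8746 = 128.569 m

129 m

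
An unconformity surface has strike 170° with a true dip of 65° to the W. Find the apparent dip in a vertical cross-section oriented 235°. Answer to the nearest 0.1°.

Angle between strike (170°) and section (235°): β = 65°.
tan α = tan 65° × sin 65° = 2.1445 × 0.9063 = 1.9436
α = arctan(1.9436) = 62.77°

62.8°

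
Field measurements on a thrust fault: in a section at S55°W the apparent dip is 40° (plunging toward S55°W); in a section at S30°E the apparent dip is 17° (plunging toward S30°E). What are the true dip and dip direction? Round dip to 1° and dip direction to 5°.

true dip 41°, dip direction 220°

Each apparent-dip line lies in the plane. As unit vectors (x east, y north, z up), v₁ plunges 40°→S55°W and v₂ plunges 17°→S30°E.
n = v₁ × v₂ = (-0.404, -0.491, 0.730) (taken with n_z > 0).
Dip δ = arctan(|n_h|/n_z) = arctan(0.636/0.730) = 41.1°.
The horizontal component of n points toward azimuth atan2(n_x, n_y) = 219°, the dip direction.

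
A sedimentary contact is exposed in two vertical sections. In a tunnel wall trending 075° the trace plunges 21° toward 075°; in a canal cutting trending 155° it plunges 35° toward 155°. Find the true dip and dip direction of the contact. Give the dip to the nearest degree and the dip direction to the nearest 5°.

true dip 37°, dip direction 135°

Each apparent-dip line lies in the plane. As unit vectors (x east, y north, z up), v₁ plunges 21°→075° and v₂ plunges 35°→155°.
Cross product v₁ × v₂ gives the pole to the plane: n ∝ (0.405, -0.393, 0.753).
tan δ = √(n_x²+n_y²)/n_z = 0.564/0.753, so δ = 36.8°.
Dip direction = azimuth of (n_x, n_y) = atan2(0.405, -0.393) = 134°.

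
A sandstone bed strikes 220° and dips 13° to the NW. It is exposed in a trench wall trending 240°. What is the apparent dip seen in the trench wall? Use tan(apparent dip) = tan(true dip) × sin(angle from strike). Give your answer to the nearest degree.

Angle between strike (220°) and section (240°): β = 20°.
tan(apparent dip) = tan 13° · sin 20° = 0.0790
apparent dip = arctan 0.0790 = 4.51°

5°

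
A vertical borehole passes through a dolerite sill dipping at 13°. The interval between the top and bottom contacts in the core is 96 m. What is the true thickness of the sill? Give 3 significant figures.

True thickness t = h · cos(dip) = 96 × cos 13°
t = 96 × 0.9744 = 93.540 m

93.5 m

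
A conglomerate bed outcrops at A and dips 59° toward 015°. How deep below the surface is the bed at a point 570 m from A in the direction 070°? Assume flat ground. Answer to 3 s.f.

544 m

The hole lies 55° from the dip direction, so the down-dip offset is 570 × cos 55° = 326.94 m.
Depth = down-dip offset × tan(dip) = 326.94 × tan 59° = 326.94 × 1.6643
Depth = 544.12 m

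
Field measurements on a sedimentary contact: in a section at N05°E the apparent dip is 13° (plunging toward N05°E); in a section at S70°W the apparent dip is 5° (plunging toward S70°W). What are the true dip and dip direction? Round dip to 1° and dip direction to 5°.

Each apparent-dip line lies in the plane. As unit vectors (x east, y north, z up), v₁ plunges 13°→N05°E and v₂ plunges 5°→S70°W.
n = v₁ × v₂ = (-0.161, 0.218, 0.880) (taken with n_z > 0).
tan δ = √(n_x²+n_y²)/n_z = 0.271/0.880, so δ = 17.1°.
Dip direction = azimuth of (n_x, n_y) = atan2(-0.161, 0.218) = 324°.

true dip 17°, dip direction 325°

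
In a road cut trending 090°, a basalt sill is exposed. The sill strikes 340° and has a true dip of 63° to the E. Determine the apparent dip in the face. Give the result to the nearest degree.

The section lies 70° from the strike.
tan α = tan 63° × sin 70° = 1.9626 × 0.9397 = 1.8443
α = arctan(1.8443) = 61.53°

62°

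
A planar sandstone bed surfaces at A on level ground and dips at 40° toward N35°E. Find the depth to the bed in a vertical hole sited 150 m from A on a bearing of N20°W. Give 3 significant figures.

The hole lies 55° from the dip direction, so the down-dip offset is 150 × cos 55° = 86.04 m.
Depth = down-dip offset × tan(dip) = 86.04 × tan 40° = 86.04 × 0.8391
Depth = 72.19 m

72.2 m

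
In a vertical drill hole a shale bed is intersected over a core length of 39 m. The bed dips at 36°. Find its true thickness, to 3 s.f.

True thickness t = h · cos(dip) = 39 × cos 36°
t = 39 × 0.8090 = 31.552 m

31.6 m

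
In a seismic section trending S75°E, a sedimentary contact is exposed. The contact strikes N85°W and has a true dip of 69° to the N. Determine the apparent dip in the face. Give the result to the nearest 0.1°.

The strike is N85°W and the section trends S75°E; the acute angle between them is β = 10°.
tan(apparent dip) = tan 69° · sin 10° = 0.4524
apparent dip = arctan 0.4524 = 24.34°

24.3°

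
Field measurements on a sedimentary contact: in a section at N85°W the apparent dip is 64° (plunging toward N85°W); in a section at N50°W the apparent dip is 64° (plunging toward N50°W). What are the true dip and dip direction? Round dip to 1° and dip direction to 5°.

Each apparent-dip line lies in the plane. As unit vectors (x east, y north, z up), v₁ plunges 64°→N85°W and v₂ plunges 64°→N50°W.
The plane normal is n = v₁ × v₂ ∝ (-0.219, 0.091, 0.110).
Dip δ = arctan(|n_h|/n_z) = arctan(0.237/0.110) = 65.1°.
Dip direction = atan2(-0.219, 0.091) = 292° (azimuth of n's horizontal projection).

true dip 65°, dip direction 290°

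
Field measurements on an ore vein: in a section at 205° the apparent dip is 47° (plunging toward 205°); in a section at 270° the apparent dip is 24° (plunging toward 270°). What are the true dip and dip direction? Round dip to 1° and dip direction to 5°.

Each apparent-dip line lies in the plane. As unit vectors (x east, y north, z up), v₁ plunges 47°→205° and v₂ plunges 24°→270°.
The plane normal is n = v₁ × v₂ ∝ (-0.251, -0.551, 0.565).
Dip δ = arctan(|n_h|/n_z) = arctan(0.606/0.565) = 47.0°.
Dip direction = azimuth of (n_x, n_y) = atan2(-0.251, -0.551) = 205°.

true dip 47°, dip direction 205°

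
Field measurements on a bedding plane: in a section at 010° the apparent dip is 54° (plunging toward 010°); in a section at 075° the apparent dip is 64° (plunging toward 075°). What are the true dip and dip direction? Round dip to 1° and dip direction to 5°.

Each apparent-dip line lies in the plane. As unit vectors (x east, y north, z up), v₁ plunges 54°→010° and v₂ plunges 64°→075°.
The plane normal is n = v₁ × v₂ ∝ (0.428, 0.251, 0.234).
True dip = arccos(n_z / |n|) = arccos(0.4256) = 64.8°.
The horizontal component of n points toward azimuth atan2(n_x, n_y) = 60°, the dip direction.

true dip 65°, dip direction 060°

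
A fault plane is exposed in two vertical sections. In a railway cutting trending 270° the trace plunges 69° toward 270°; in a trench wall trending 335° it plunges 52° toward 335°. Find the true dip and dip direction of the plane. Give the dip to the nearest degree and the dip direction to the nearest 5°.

Each apparent-dip line lies in the plane. As unit vectors (x east, y north, z up), v₁ plunges 69°→270° and v₂ plunges 52°→335°.
The plane normal is n = v₁ × v₂ ∝ (-0.521, 0.039, 0.200).
Dip δ = arctan(|n_h|/n_z) = arctan(0.522/0.200) = 69.1°.
Dip direction = atan2(-0.521, 0.039) = 274° (azimuth of n's horizontal projection).

true dip 69°, dip direction 275°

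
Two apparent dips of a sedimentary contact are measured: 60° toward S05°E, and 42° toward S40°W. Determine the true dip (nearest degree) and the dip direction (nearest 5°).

true dip 61°, dip direction 160°

The two traces are lines in the plane: v₁ = (sin 175°·cos 60°, cos 175°·cos 60°, −sin 60°), v₂ = (sin 220°·cos 42°, cos 220°·cos 42°, −sin 42°).
Cross product v₁ × v₂ gives the pole to the plane: n ∝ (0.160, -0.443, 0.263).
tan δ = √(n_x²+n_y²)/n_z = 0.471/0.263, so δ = 60.8°.
Dip direction = azimuth of (n_x, n_y) = atan2(0.160, -0.443) = 160°.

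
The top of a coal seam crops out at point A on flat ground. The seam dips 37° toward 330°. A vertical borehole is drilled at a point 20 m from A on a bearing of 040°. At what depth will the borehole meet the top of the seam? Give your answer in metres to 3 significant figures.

5.15 m

The hole lies 70° from the dip direction, so the down-dip offset is 20 × cos 70° = 6.84 m.
Depth = down-dip offset × tan(dip) = 6.84 × tan 37° = 6.84 × 0.7536
Depth = 5.15 m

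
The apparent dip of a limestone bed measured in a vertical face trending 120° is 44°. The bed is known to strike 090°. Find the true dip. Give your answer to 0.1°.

β = acute angle between strike 090° and section 120° = 30°.
tan δ = tan α / sin β = tan 44° / sin 30° = 0.9657 / 0.5000 = 1.9314
true dip = arctan 1.9314 = 62.63°

62.6°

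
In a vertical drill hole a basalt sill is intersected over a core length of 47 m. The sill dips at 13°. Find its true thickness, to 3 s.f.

45.8 m

True thickness t = h · cos(dip) = 47 × cos 13°
t = 47 × 0.9744 = 45.795 m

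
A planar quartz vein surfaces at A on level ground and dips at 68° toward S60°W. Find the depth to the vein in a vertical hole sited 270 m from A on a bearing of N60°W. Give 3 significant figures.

The hole lies 60° from the dip direction, so the down-dip offset is 270 × cos 60° = 135.00 m.
Depth = down-dip offset × tan(dip) = 135.00 × tan 68° = 135.00 × 2.4751
Depth = 334.14 m

334 m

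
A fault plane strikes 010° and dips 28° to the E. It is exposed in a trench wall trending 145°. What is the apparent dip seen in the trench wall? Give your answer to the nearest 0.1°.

The strike is 010° and the section trends 145°; the acute angle between them is β = 45°.
tan(apparent dip) = tan 28° · sin 45° = 0.3760
α = arctan(0.3760) = 20.61°

20.6°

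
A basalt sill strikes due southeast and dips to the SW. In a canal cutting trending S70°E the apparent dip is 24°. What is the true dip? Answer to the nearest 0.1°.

β = acute angle between strike due southeast and section S70°E = 25°.
tan(true dip) = tan 24° / sin 25° = 1.0535
true dip = arctan 1.0535 = 46.49°

46.5°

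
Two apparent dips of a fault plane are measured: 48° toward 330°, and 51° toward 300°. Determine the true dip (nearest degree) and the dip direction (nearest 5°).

The two traces are lines in the plane: v₁ = (sin 330°·cos 48°, cos 330°·cos 48°, −sin 48°), v₂ = (sin 300°·cos 51°, cos 300°·cos 51°, −sin 51°).
The plane normal is n = v₁ × v₂ ∝ (-0.217, 0.145, 0.211).
tan δ = √(n_x²+n_y²)/n_z = 0.261/0.211, so δ = 51.1°.
Dip direction = atan2(-0.217, 0.145) = 304° (azimuth of n's horizontal projection).

true dip 51°, dip direction 305°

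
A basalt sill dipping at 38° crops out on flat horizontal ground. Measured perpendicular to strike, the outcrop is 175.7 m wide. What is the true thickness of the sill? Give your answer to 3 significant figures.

108 m

True thickness t = w · sin(dip) = 175.7 × sin 38°
t = 175.7 × 0.6157 = 108.172 m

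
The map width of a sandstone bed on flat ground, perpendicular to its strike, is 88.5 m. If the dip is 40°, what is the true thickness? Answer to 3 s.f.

56.9 m

True thickness t = w · sin(dip) = 88.5 × sin 40°
t = 88.5 × 0.6428 = 56.887 m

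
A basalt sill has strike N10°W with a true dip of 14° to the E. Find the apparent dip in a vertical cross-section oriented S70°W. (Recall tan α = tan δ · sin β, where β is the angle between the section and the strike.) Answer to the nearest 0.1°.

Angle between strike (N10°W) and section (S70°W): β = 80°.
tan(apparent dip) = tan 14° · sin 80° = 0.2455
α = arctan(0.2455) = 13.80°

13.8°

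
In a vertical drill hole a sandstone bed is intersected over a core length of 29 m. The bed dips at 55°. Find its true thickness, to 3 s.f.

True thickness t = h · cos(dip) = 29 × cos 55°
t = 29 × 0.5736 = 16.634 m

16.6 m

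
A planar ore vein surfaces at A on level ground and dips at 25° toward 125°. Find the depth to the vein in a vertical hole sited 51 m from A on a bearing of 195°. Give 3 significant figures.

8.13 m

The hole lies 70° from the dip direction, so the down-dip offset is 51 × cos 70° = 17.44 m.
Depth = down-dip offset × tan(dip) = 17.44 × tan 25° = 17.44 × 0.4663
Depth = 8.13 m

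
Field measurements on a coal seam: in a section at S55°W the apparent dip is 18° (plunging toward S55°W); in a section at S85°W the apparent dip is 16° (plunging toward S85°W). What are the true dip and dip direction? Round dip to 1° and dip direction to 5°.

true dip 18°, dip direction 235°

The two traces are lines in the plane: v₁ = (sin 235°·cos 18°, cos 235°·cos 18°, −sin 18°), v₂ = (sin 265°·cos 16°, cos 265°·cos 16°, −sin 16°).
The plane normal is n = v₁ × v₂ ∝ (-0.124, -0.081, 0.457).
Dip δ = arctan(|n_h|/n_z) = arctan(0.149/0.457) = 18.0°.
The horizontal component of n points toward azimuth atan2(n_x, n_y) = 237°, the dip direction.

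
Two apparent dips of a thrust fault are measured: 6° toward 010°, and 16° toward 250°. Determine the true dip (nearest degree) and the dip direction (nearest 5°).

true dip 22°, dip direction 295°

The two traces are lines in the plane: v₁ = (sin 10°·cos 6°, cos 10°·cos 6°, −sin 6°), v₂ = (sin 250°·cos 16°, cos 250°·cos 16°, −sin 16°).
The plane normal is n = v₁ × v₂ ∝ (-0.304, 0.142, 0.828).
tan δ = √(n_x²+n_y²)/n_z = 0.336/0.828, so δ = 22.1°.
The horizontal component of n points toward azimuth atan2(n_x, n_y) = 295°, the dip direction.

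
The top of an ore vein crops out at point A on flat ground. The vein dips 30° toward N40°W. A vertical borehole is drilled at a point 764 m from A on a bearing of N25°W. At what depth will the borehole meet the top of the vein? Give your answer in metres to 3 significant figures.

The hole lies 15° from the dip direction, so the down-dip offset is 764 × cos 15° = 737.97 m.
Depth = down-dip offset × tan(dip) = 737.97 × tan 30° = 737.97 × 0.5774
Depth = 426.07 m

426 m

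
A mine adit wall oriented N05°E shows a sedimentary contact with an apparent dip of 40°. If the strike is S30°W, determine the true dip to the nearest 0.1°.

63.3°

β = acute angle between strike S30°W and section N05°E = 25°.
tan(true dip) = tan 40° / sin 25° = 1.9855
δ = arctan(1.9855) = 63.27°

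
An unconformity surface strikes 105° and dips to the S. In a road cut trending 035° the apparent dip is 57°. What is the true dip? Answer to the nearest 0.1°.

The section is 70° from the strike.
tan δ = tan α / sin β = tan 57° / sin 70° = 1.5399 / 0.9397 = 1.6387
true dip = arctan 1.6387 = 58.61°

58.6°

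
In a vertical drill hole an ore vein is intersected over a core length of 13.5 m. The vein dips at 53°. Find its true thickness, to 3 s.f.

True thickness t = h · cos(dip) = 13.5 × cos 53°
t = 13.5 × 0.6018 = 8.125 m

8.12 m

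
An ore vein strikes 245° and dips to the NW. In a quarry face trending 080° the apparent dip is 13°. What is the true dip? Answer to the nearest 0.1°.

β = acute angle between strike 245° and section 080° = 15°.
tan(true dip) = tan 13° / sin 15° = 0.8920
δ = arctan(0.8920) = 41.73°

41.7°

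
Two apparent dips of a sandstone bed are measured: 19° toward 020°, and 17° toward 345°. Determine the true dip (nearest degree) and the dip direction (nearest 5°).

The two traces are lines in the plane: v₁ = (sin 20°·cos 19°, cos 20°·cos 19°, −sin 19°), v₂ = (sin 345°·cos 17°, cos 345°·cos 17°, −sin 17°).
Cross product v₁ × v₂ gives the pole to the plane: n ∝ (0.041, 0.175, 0.519).
tan δ = √(n_x²+n_y²)/n_z = 0.180/0.519, so δ = 19.1°.
Dip direction = atan2(0.041, 0.175) = 13° (azimuth of n's horizontal projection).

true dip 19°, dip direction 015°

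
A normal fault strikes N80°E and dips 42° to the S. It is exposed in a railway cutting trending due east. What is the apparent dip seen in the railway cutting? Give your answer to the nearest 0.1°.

8.9°

Angle between strike (N80°E) and section (due east): β = 10°.
tan(apparent dip) = tan 42° · sin 10° = 0.1564
α = arctan(0.1564) = 8.89°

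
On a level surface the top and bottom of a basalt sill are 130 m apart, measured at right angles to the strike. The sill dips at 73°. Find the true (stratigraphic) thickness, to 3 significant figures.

True thickness t = w · sin(dip) = 130 × sin 73°
t = 130 × 0.9563 = 124.320 m

124 m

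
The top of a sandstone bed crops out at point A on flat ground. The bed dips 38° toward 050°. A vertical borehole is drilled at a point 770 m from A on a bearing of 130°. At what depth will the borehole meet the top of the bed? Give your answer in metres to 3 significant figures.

The hole lies 80° from the dip direction, so the down-dip offset is 770 × cos 80° = 133.71 m.
Depth = down-dip offset × tan(dip) = 133.71 × tan 38° = 133.71 × 0.7813
Depth = 104.46 m

104 m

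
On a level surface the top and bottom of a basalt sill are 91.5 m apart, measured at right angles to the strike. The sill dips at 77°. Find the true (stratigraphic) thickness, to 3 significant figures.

89.2 m

True thickness t = w · sin(dip) = 91.5 × sin 77°
t = 91.5 × 0.9744 = 89.155 m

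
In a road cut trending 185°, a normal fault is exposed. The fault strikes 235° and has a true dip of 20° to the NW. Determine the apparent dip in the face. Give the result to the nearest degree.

16°

The section lies 50° from the strike.
tan(apparent dip) = tan 20° · sin 50° = 0.2788
apparent dip = arctan 0.2788 = 15.58°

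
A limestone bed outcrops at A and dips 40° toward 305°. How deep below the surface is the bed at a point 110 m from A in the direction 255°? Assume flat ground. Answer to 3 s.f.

59.3 m

The hole lies 50° from the dip direction, so the down-dip offset is 110 × cos 50° = 70.71 m.
Depth = down-dip offset × tan(dip) = 70.71 × tan 40° = 70.71 × 0.8391
Depth = 59.33 m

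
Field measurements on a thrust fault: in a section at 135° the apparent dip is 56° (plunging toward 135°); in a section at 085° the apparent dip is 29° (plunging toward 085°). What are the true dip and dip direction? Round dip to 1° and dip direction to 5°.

Each apparent-dip line lies in the plane. As unit vectors (x east, y north, z up), v₁ plunges 56°→135° and v₂ plunges 29°→085°.
The plane normal is n = v₁ × v₂ ∝ (0.255, -0.531, 0.375).
Dip δ = arctan(|n_h|/n_z) = arctan(0.589/0.375) = 57.5°.
Dip direction = atan2(0.255, -0.531) = 154° (azimuth of n's horizontal projection).

true dip 58°, dip direction 155°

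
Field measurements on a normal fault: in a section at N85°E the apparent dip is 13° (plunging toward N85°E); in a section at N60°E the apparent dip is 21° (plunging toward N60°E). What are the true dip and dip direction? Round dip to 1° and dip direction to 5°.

true dip 25°, dip direction 025°

Represent each trace as a vector plunging at its apparent dip toward its trend (east-north-up frame): v₁ = (0.971, 0.085, -0.225), v₂ = (0.809, 0.467, -0.358).
The plane normal is n = v₁ × v₂ ∝ (0.075, 0.166, 0.384).
tan δ = √(n_x²+n_y²)/n_z = 0.182/0.384, so δ = 25.3°.
Dip direction = atan2(0.075, 0.166) = 24° (azimuth of n's horizontal projection).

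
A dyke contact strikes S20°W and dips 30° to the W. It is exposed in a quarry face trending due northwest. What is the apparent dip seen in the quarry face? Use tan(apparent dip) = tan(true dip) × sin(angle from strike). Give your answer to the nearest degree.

The strike is S20°W and the section trends due northwest; the acute angle between them is β = 65°.
tan(apparent dip) = tan 30° · sin 65° = 0.5233
apparent dip = arctan 0.5233 = 27.62°

28°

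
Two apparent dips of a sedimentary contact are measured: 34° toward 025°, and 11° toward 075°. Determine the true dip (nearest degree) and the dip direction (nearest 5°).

The two traces are lines in the plane: v₁ = (sin 25°·cos 34°, cos 25°·cos 34°, −sin 34°), v₂ = (sin 75°·cos 11°, cos 75°·cos 11°, −sin 11°).
The plane normal is n = v₁ × v₂ ∝ (0.001, 0.463, 0.623).
True dip = arccos(n_z / |n|) = arccos(0.8026) = 36.6°.
The horizontal component of n points toward azimuth atan2(n_x, n_y) = 0°, the dip direction.

true dip 37°, dip direction 000°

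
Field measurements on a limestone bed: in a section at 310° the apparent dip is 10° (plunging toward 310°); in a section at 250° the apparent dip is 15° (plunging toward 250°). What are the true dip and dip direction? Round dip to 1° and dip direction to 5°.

Represent each trace as a vector plunging at its apparent dip toward its trend (east-north-up frame): v₁ = (-0.754, 0.633, -0.174), v₂ = (-0.908, -0.330, -0.259).
n = v₁ × v₂ = (-0.221, -0.038, 0.824) (taken with n_z > 0).
True dip = arccos(n_z / |n|) = arccos(0.9648) = 15.2°.
Dip direction = azimuth of (n_x, n_y) = atan2(-0.221, -0.038) = 260°.

true dip 15°, dip direction 260°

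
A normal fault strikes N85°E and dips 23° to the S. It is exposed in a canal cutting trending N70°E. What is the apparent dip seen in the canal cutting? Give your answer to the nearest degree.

Angle between strike (N85°E) and section (N70°E): β = 15°.
tan(apparent dip) = tan 23° · sin 15° = 0.1099
apparent dip = arctan 0.1099 = 6.27°

6°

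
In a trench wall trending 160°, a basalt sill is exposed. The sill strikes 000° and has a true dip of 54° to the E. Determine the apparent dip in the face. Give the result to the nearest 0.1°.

The strike is 000° and the section trends 160°; the acute angle between them is β = 20°.
tan α = tan 54° × sin 20° = 1.3764 × 0.3420 = 0.4708
α = arctan(0.4708) = 25.21°

25.2°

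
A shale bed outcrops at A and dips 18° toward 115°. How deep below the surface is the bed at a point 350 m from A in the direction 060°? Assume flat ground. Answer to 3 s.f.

65.2 m

The hole lies 55° from the dip direction, so the down-dip offset is 350 × cos 55° = 200.75 m.
Depth = down-dip offset × tan(dip) = 200.75 × tan 18° = 200.75 × 0.3249
Depth = 65.23 m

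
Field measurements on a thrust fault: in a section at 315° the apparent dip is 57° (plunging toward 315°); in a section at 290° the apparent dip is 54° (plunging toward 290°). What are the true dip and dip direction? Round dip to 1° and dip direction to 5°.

Each apparent-dip line lies in the plane. As unit vectors (x east, y north, z up), v₁ plunges 57°→315° and v₂ plunges 54°→290°.
Cross product v₁ × v₂ gives the pole to the plane: n ∝ (-0.143, 0.152, 0.135).
True dip = arccos(n_z / |n|) = arccos(0.5445) = 57.0°.
The horizontal component of n points toward azimuth atan2(n_x, n_y) = 317°, the dip direction.

true dip 57°, dip direction 315°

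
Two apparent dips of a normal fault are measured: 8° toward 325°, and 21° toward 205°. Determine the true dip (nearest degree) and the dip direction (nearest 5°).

true dip 28°, dip direction 250°

The two traces are lines in the plane: v₁ = (sin 325°·cos 8°, cos 325°·cos 8°, −sin 8°), v₂ = (sin 205°·cos 21°, cos 205°·cos 21°, −sin 21°).
n = v₁ × v₂ = (-0.408, -0.149, 0.801) (taken with n_z > 0).
Dip δ = arctan(|n_h|/n_z) = arctan(0.435/0.801) = 28.5°.
Dip direction = azimuth of (n_x, n_y) = atan2(-0.408, -0.149) = 250°.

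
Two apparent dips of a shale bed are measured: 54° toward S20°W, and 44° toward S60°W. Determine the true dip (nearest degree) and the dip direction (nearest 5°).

Each apparent-dip line lies in the plane. As unit vectors (x east, y north, z up), v₁ plunges 54°→S20°W and v₂ plunges 44°→S60°W.
n = v₁ × v₂ = (-0.093, -0.364, 0.272) (taken with n_z > 0).
True dip = arccos(n_z / |n|) = arccos(0.5859) = 54.1°.
Dip direction = azimuth of (n_x, n_y) = atan2(-0.093, -0.364) = 194°.

true dip 54°, dip direction 195°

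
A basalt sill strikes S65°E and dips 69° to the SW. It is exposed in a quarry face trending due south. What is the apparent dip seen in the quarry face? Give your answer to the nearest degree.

Angle between strike (S65°E) and section (due south): β = 65°.
tan(apparent dip) = tan 69° · sin 65° = 2.3610
apparent dip = arctan 2.3610 = 67.05°

67°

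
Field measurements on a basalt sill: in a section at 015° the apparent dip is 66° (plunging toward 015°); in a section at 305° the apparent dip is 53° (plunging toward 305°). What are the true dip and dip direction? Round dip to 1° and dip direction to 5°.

The two traces are lines in the plane: v₁ = (sin 15°·cos 66°, cos 15°·cos 66°, −sin 66°), v₂ = (sin 305°·cos 53°, cos 305°·cos 53°, −sin 53°).
Cross product v₁ × v₂ gives the pole to the plane: n ∝ (0.002, 0.534, 0.230).
Dip δ = arctan(|n_h|/n_z) = arctan(0.534/0.230) = 66.7°.
Dip direction = azimuth of (n_x, n_y) = atan2(0.002, 0.534) = 0°.

true dip 67°, dip direction 000°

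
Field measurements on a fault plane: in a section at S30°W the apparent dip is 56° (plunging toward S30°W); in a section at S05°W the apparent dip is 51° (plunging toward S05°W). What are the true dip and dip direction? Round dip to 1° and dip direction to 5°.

true dip 56°, dip direction 220°

Each apparent-dip line lies in the plane. As unit vectors (x east, y north, z up), v₁ plunges 56°→S30°W and v₂ plunges 51°→S05°W.
Cross product v₁ × v₂ gives the pole to the plane: n ∝ (-0.143, -0.172, 0.149).
True dip = arccos(n_z / |n|) = arccos(0.5535) = 56.4°.
Dip direction = azimuth of (n_x, n_y) = atan2(-0.143, -0.172) = 220°.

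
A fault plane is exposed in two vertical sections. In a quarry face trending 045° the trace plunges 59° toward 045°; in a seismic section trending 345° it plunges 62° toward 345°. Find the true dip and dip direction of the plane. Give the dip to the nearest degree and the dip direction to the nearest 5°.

true dip 64°, dip direction 010°

Represent each trace as a vector plunging at its apparent dip toward its trend (east-north-up frame): v₁ = (0.364, 0.364, -0.857), v₂ = (-0.122, 0.453, -0.883).
Cross product v₁ × v₂ gives the pole to the plane: n ∝ (0.067, 0.426, 0.209).
tan δ = √(n_x²+n_y²)/n_z = 0.431/0.209, so δ = 64.1°.
The horizontal component of n points toward azimuth atan2(n_x, n_y) = 9°, the dip direction.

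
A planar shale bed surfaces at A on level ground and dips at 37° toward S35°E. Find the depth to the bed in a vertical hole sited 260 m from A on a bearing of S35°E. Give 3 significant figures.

The hole is directly down-dip from the outcrop, so the down-dip offset is 260 m.
Depth = down-dip offset × tan(dip) = 260.00 × tan 37° = 260.00 × 0.7536
Depth = 195.92 m

196 m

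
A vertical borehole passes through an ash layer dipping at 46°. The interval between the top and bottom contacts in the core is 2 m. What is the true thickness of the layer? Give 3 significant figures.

1.39 m

True thickness t = h · cos(dip) = 2 × cos 46°
t = 2 × 0.6947 = 1.389 m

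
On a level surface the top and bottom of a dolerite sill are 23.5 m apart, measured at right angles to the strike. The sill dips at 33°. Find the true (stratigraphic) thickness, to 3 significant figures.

True thickness t = w · sin(dip) = 23.5 × sin 33°
t = 23.5 × 0.5446 = 12.799 m

12.8 m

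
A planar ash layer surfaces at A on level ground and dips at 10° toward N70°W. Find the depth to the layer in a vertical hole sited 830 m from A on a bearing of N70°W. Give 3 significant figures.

The hole is directly down-dip from the outcrop, so the down-dip offset is 830 m.
Depth = down-dip offset × tan(dip) = 830.00 × tan 10° = 830.00 × 0.1763
Depth = 146.35 m

146 m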